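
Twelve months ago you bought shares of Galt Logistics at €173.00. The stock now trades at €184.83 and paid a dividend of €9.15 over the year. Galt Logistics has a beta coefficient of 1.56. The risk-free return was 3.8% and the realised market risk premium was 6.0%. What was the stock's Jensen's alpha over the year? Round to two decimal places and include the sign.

Realised HPR = (P1 + D1 − P0) / P0 = (184.83 + 9.15 − 173.00) / 173.00 = 20.98 / 173.00 = 12.1272%
CAPM required = R_f + β·MRP = 3.8% + 1.56 × 6.0% = 13.1600%
α = realised − required = 12.1272% − 13.1600% = -1.03%

-1.03%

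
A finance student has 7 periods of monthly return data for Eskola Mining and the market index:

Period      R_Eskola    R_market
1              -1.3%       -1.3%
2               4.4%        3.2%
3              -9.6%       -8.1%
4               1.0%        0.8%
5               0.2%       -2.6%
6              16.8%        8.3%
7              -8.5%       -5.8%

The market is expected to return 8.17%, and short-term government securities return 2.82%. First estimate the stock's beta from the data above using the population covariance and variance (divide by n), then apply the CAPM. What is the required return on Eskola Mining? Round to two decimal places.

Mean R_i = (-1.3 + 4.4 − 9.6 + 1.0 + 0.2 + 16.8 − 8.5) / 7 = 0.4286%
Mean R_m = (-1.3 + 3.2 − 8.1 + 0.8 − 2.6 + 8.3 − 5.8) / 7 = -0.7857%
Σ(R_i − R̄_i)(R_m − R̄_m) = 284.9071  ⇒  Cov = 284.9071 / 7 = 40.7010
Σ(R_m − R̄_m)² = 183.1486  ⇒  Var(R_m) = 183.1486 / 7 = 26.1641
β = Cov / Var(R_m) = 40.7010 / 26.1641 = 1.5556
MRP = 8.17% − 2.82% = 5.35%
E(R) = R_f + β × MRP = 2.82% + 1.5556 × 5.35% = 11.14%

11.14%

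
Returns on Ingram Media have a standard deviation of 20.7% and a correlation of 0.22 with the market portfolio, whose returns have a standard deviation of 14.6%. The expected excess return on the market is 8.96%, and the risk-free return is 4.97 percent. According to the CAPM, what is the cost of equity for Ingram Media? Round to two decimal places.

7.76%

β = ρ × σ_i / σ_m = 0.22 × 20.7% / 14.6% = 0.3119
E(R) = 4.97% + 0.3119 × 8.96% = 7.76%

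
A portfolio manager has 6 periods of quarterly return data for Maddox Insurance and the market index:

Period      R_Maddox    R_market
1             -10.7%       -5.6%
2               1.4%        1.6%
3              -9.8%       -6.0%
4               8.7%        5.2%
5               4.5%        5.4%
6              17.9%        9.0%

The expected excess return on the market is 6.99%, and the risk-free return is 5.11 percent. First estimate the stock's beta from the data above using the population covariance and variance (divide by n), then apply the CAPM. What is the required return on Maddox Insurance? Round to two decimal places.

Mean R_i = (-10.7 + 1.4 − 9.8 + 8.7 + 4.5 + 17.9) / 6 = 2.0000%
Mean R_m = (-5.6 + 1.6 − 6.0 + 5.2 + 5.4 + 9.0) / 6 = 1.6000%
Σ(R_i − R̄_i)(R_m − R̄_m) = 332.4000  ⇒  Cov = 332.4000 / 6 = 55.4000
Σ(R_m − R̄_m)² = 191.7600  ⇒  Var(R_m) = 191.7600 / 6 = 31.9600
β = Cov / Var(R_m) = 55.4000 / 31.9600 = 1.7334
E(R) = R_f + β × MRP = 5.11% + 1.7334 × 6.99% = 17.23%

17.23%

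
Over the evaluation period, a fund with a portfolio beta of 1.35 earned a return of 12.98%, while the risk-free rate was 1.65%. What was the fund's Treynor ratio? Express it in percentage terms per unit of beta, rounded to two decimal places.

8.39%

Treynor = (R_P − R_f) / β_P = (12.98% − 1.65%) / 1.3500 = 11.33% / 1.3500 = 8.39%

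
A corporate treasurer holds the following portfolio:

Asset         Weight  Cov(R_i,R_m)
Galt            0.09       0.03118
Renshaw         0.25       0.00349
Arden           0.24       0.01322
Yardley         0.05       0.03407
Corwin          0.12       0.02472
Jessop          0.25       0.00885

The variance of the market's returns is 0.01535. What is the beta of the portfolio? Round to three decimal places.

β_Galt = 0.03118 / 0.01535 = 2.0313
β_Renshaw = 0.00349 / 0.01535 = 0.2274
β_Arden = 0.01322 / 0.01535 = 0.8612
β_Yardley = 0.03407 / 0.01535 = 2.2195
β_Corwin = 0.02472 / 0.01535 = 1.6104
β_Jessop = 0.00885 / 0.01535 = 0.5765
β_P = Σ w_i β_i = 0.09×2.0313 + 0.25×0.2274 + 0.24×0.8612 + 0.05×2.2195 + 0.12×1.6104 + 0.25×0.5765 = 0.8947

0.895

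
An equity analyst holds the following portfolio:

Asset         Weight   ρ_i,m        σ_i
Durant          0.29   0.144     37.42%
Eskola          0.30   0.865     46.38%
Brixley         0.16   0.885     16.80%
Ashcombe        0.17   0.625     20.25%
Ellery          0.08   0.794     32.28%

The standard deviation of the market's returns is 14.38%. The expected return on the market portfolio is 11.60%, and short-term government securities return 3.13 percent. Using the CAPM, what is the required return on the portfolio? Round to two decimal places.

15.02%

β_Durant = 0.144 × 37.42% / 14.38% = 0.3747
β_Eskola = 0.865 × 46.38% / 14.38% = 2.7899
β_Brixley = 0.885 × 16.80% / 14.38% = 1.0339
β_Ashcombe = 0.625 × 20.25% / 14.38% = 0.8801
β_Ellery = 0.794 × 32.28% / 14.38% = 1.7824
β_P = Σ w_i β_i = 0.29×0.3747 + 0.30×2.7899 + 0.16×1.0339 + 0.17×0.8801 + 0.08×1.7824 = 1.4033
MRP = 11.60% − 3.13% = 8.47%
E(R_P) = R_f + β_P × MRP = 3.13% + 1.4033 × 8.47% = 15.02%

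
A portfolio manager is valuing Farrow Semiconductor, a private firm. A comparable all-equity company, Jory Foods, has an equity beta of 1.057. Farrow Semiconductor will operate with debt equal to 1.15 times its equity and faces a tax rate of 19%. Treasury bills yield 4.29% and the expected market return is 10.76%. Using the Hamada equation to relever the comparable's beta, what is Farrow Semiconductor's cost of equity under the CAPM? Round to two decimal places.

17.50%

β_L = β_U × [1 + (1 − t)(D/E)] = 1.057 × [1 + (1 − 0.19) × 1.15]
    = 1.057 × [1 + 0.81 × 1.15] = 1.057 × 1.9315 = 2.0416
MRP = 10.76% − 4.29% = 6.47%
E(R) = R_f + β_L × MRP = 4.29% + 2.0416 × 6.47% = 17.50%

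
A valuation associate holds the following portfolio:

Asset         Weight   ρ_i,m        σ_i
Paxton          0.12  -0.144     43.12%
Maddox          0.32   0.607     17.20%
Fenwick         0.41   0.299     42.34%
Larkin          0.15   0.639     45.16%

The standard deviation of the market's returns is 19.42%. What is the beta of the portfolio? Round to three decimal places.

β_Paxton = -0.144 × 43.12% / 19.42% = -0.3197
β_Maddox = 0.607 × 17.20% / 19.42% = 0.5376
β_Fenwick = 0.299 × 42.34% / 19.42% = 0.6519
β_Larkin = 0.639 × 45.16% / 19.42% = 1.4860
β_P = Σ w_i β_i = 0.12×-0.3197 + 0.32×0.5376 + 0.41×0.6519 + 0.15×1.4860 = 0.6238

0.624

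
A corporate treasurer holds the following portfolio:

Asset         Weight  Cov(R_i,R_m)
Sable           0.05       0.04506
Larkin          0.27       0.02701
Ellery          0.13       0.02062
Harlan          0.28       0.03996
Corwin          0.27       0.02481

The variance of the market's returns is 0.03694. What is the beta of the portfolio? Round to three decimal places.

β_Sable = 0.04506 / 0.03694 = 1.2198
β_Larkin = 0.02701 / 0.03694 = 0.7312
β_Ellery = 0.02062 / 0.03694 = 0.5582
β_Harlan = 0.03996 / 0.03694 = 1.0818
β_Corwin = 0.02481 / 0.03694 = 0.6716
β_P = Σ w_i β_i = 0.05×1.2198 + 0.27×0.7312 + 0.13×0.5582 + 0.28×1.0818 + 0.27×0.6716 = 0.8152

0.815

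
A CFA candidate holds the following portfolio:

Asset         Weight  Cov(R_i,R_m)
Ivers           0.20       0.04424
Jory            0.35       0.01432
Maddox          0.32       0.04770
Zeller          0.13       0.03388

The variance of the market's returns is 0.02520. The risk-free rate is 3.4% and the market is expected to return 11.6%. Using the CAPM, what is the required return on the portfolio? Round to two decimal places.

β_Ivers = 0.04424 / 0.02520 = 1.7556
β_Jory = 0.01432 / 0.02520 = 0.5683
β_Maddox = 0.04770 / 0.02520 = 1.8929
β_Zeller = 0.03388 / 0.02520 = 1.3444
β_P = Σ w_i β_i = 0.20×1.7556 + 0.35×0.5683 + 0.32×1.8929 + 0.13×1.3444 = 1.3305
MRP = 11.6% − 3.4% = 8.20%
E(R_P) = R_f + β_P × MRP = 3.4% + 1.3305 × 8.2% = 14.31%

14.31%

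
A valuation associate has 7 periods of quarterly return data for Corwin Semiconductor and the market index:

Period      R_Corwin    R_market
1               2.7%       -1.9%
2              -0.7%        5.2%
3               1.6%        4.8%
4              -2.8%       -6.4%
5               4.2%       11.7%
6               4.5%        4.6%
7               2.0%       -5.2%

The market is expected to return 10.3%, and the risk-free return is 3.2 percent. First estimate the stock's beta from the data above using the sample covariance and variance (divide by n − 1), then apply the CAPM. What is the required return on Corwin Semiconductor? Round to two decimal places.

4.73%

Mean R_i = (2.7 − 0.7 + 1.6 − 2.8 + 4.2 + 4.5 + 2.0) / 7 = 1.6429%
Mean R_m = (-1.9 + 5.2 + 4.8 − 6.4 + 11.7 + 4.6 − 5.2) / 7 = 1.8286%
Σ(R_i − R̄_i)(R_m − R̄_m) = 55.2414  ⇒  Cov = 55.2414 / 6 = 9.2069
Σ(R_m − R̄_m)² = 256.3343  ⇒  Var(R_m) = 256.3343 / 6 = 42.7224
β = Cov / Var(R_m) = 9.2069 / 42.7224 = 0.2155
MRP = 10.3% − 3.2% = 7.10%
E(R) = R_f + β × MRP = 3.2% + 0.2155 × 7.1% = 4.73%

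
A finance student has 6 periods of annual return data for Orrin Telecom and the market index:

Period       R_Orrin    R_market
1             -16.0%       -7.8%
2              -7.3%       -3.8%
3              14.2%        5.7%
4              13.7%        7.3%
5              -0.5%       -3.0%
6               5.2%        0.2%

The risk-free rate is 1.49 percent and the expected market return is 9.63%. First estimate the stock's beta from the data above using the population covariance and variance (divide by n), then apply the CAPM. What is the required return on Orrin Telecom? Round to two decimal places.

Mean R_i = (-16.0 − 7.3 + 14.2 + 13.7 − 0.5 + 5.2) / 6 = 1.5500%
Mean R_m = (-7.8 − 3.8 + 5.7 + 7.3 − 3.0 + 0.2) / 6 = -0.2333%
Σ(R_i − R̄_i)(R_m − R̄_m) = 338.2000  ⇒  Cov = 338.2000 / 6 = 56.3667
Σ(R_m − R̄_m)² = 169.7733  ⇒  Var(R_m) = 169.7733 / 6 = 28.2956
β = Cov / Var(R_m) = 56.3667 / 28.2956 = 1.9921
MRP = 9.63% − 1.49% = 8.14%
E(R) = R_f + β × MRP = 1.49% + 1.9921 × 8.14% = 17.71%

17.71%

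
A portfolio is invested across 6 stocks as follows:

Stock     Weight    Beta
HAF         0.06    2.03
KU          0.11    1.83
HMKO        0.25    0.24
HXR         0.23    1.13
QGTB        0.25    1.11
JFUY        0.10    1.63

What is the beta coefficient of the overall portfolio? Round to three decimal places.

1.084

β_P = Σ w_i β_i = 0.06×2.03 + 0.11×1.83 + 0.25×0.24 + 0.23×1.13 + 0.25×1.11 + 0.10×1.63 = 1.0835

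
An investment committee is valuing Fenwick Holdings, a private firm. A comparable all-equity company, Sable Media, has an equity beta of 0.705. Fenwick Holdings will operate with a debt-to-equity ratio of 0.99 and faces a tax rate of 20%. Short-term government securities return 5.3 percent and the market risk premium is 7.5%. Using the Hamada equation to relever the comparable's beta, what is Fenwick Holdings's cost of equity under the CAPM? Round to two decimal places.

β_L = β_U × [1 + (1 − t)(D/E)] = 0.705 × [1 + (1 − 0.20) × 0.99]
    = 0.705 × [1 + 0.80 × 0.99] = 0.705 × 1.7920 = 1.2634
E(R) = R_f + β_L × MRP = 5.3% + 1.2634 × 7.5% = 14.78%

14.78%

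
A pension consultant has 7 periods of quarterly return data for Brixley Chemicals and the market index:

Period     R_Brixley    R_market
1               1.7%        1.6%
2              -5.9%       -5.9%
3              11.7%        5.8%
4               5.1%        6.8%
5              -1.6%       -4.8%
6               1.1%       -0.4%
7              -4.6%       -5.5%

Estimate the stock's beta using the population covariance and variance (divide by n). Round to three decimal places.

1.031

Mean R_i = (1.7 − 5.9 + 11.7 + 5.1 − 1.6 + 1.1 − 4.6) / 7 = 1.0714%
Mean R_m = (1.6 − 5.9 + 5.8 + 6.8 − 4.8 − 0.4 − 5.5) / 7 = -0.3429%
Σ(R_i − R̄_i)(R_m − R̄_m) = 175.1814  ⇒  Cov = 175.1814 / 7 = 25.0259
Σ(R_m − R̄_m)² = 169.8771  ⇒  Var(R_m) = 169.8771 / 7 = 24.2682
β = Cov / Var(R_m) = 25.0259 / 24.2682 = 1.0312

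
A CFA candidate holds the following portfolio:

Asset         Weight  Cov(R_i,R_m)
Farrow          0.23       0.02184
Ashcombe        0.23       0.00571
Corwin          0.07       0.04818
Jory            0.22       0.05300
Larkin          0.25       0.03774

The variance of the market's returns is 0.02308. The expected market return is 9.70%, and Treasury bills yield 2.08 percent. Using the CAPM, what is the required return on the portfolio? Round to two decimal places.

β_Farrow = 0.02184 / 0.02308 = 0.9463
β_Ashcombe = 0.00571 / 0.02308 = 0.2474
β_Corwin = 0.04818 / 0.02308 = 2.0875
β_Jory = 0.05300 / 0.02308 = 2.2964
β_Larkin = 0.03774 / 0.02308 = 1.6352
β_P = Σ w_i β_i = 0.23×0.9463 + 0.23×0.2474 + 0.07×2.0875 + 0.22×2.2964 + 0.25×1.6352 = 1.3347
MRP = 9.70% − 2.08% = 7.62%
E(R_P) = R_f + β_P × MRP = 2.08% + 1.3347 × 7.62% = 12.25%

12.25%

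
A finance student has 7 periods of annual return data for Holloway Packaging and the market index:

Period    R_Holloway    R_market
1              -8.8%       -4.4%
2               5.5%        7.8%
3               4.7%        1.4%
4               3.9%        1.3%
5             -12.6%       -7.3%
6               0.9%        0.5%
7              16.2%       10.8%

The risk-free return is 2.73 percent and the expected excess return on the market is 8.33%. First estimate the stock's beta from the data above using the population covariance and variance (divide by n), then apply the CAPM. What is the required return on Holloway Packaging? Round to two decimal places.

14.78%

Mean R_i = (-8.8 + 5.5 + 4.7 + 3.9 − 12.6 + 0.9 + 16.2) / 7 = 1.4000%
Mean R_m = (-4.4 + 7.8 + 1.4 + 1.3 − 7.3 + 0.5 + 10.8) / 7 = 1.4429%
Σ(R_i − R̄_i)(R_m − R̄_m) = 346.5200  ⇒  Cov = 346.5200 / 7 = 49.5029
Σ(R_m − R̄_m)² = 239.4571  ⇒  Var(R_m) = 239.4571 / 7 = 34.2082
β = Cov / Var(R_m) = 49.5029 / 34.2082 = 1.4471
E(R) = R_f + β × MRP = 2.73% + 1.4471 × 8.33% = 14.78%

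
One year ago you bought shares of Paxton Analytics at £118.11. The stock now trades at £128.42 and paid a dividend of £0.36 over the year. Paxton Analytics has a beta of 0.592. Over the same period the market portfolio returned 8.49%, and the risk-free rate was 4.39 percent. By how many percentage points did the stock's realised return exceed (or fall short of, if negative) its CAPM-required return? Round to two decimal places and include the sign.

+2.22%

Realised HPR = (P1 + D1 − P0) / P0 = (128.42 + 0.36 − 118.11) / 118.11 = 10.67 / 118.11 = 9.0340%
MRP = 8.49% − 4.39% = 4.10%
CAPM required = R_f + β·MRP = 4.39% + 0.592 × 4.10% = 6.81720%
α = realised − required = 9.0340% − 6.81720% = +2.22%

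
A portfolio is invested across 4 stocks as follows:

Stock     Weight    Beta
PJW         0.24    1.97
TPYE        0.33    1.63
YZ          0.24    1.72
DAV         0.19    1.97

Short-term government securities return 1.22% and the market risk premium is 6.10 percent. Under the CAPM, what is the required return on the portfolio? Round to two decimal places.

β_P = Σ w_i β_i = 0.24×1.97 + 0.33×1.63 + 0.24×1.72 + 0.19×1.97 = 1.7978
E(R_P) = R_f + β_P × MRP = 1.22% + 1.7978 × 6.10% = 12.19%

12.19%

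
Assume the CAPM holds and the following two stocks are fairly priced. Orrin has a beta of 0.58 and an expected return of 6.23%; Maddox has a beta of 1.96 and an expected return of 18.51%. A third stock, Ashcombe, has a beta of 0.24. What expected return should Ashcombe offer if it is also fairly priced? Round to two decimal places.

MRP (SML slope) = (18.51% − 6.23%) / (1.96 − 0.58) = 12.28% / 1.38 = 8.8986%
R_f (intercept) = 6.23% − 0.58 × 8.8986% = 1.0688%
E(R_Ashcombe) = R_f + β × MRP = 1.0688% + 0.24 × 8.8986% = 3.20%

3.20%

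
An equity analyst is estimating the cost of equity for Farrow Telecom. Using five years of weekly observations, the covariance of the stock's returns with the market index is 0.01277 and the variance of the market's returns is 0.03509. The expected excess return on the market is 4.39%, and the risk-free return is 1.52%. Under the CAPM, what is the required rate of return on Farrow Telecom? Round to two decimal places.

3.12%

β = Cov(R_i, R_m) / Var(R_m) = 0.01277 / 0.03509 = 0.3639
E(R) = R_f + β × MRP = 1.52% + 0.3639 × 4.39% = 3.12%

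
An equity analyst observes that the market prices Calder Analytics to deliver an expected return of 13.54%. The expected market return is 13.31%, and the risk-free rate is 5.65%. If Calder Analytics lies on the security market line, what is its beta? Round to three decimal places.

1.030

MRP = 13.31% − 5.65% = 7.66%
β = (E(R) − R_f) / MRP = (13.54% − 5.65%) / 7.66% = 7.89% / 7.66% = 1.030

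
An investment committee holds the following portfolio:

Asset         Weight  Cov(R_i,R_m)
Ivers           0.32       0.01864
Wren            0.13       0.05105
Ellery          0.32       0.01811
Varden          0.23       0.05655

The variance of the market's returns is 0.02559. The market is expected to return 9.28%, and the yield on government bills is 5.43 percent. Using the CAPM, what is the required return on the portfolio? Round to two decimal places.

10.15%

β_Ivers = 0.01864 / 0.02559 = 0.7284
β_Wren = 0.05105 / 0.02559 = 1.9949
β_Ellery = 0.01811 / 0.02559 = 0.7077
β_Varden = 0.05655 / 0.02559 = 2.2098
β_P = Σ w_i β_i = 0.32×0.7284 + 0.13×1.9949 + 0.32×0.7077 + 0.23×2.2098 = 1.2271
MRP = 9.28% − 5.43% = 3.85%
E(R_P) = R_f + β_P × MRP = 5.43% + 1.2271 × 3.85% = 10.15%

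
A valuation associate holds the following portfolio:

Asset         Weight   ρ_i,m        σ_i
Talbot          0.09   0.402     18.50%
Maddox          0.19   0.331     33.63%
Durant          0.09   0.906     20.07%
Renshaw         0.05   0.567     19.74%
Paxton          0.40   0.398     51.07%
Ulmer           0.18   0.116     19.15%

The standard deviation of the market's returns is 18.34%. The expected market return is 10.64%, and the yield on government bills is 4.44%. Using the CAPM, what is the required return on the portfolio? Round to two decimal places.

9.01%

β_Talbot = 0.402 × 18.50% / 18.34% = 0.4055
β_Maddox = 0.331 × 33.63% / 18.34% = 0.6070
β_Durant = 0.906 × 20.07% / 18.34% = 0.9915
β_Renshaw = 0.567 × 19.74% / 18.34% = 0.6103
β_Paxton = 0.398 × 51.07% / 18.34% = 1.1083
β_Ulmer = 0.116 × 19.15% / 18.34% = 0.1211
β_P = Σ w_i β_i = 0.09×0.4055 + 0.19×0.6070 + 0.09×0.9915 + 0.05×0.6103 + 0.40×1.1083 + 0.18×0.1211 = 0.7367
MRP = 10.64% − 4.44% = 6.20%
E(R_P) = R_f + β_P × MRP = 4.44% + 0.7367 × 6.20% = 9.01%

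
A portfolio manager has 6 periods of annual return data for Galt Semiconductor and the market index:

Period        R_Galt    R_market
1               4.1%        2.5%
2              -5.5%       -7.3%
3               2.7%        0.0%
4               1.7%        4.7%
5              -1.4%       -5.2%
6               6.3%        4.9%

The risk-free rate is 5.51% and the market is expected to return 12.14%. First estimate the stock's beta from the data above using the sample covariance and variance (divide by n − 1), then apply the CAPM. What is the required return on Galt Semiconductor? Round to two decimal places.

10.36%

Mean R_i = (4.1 − 5.5 + 2.7 + 1.7 − 1.4 + 6.3) / 6 = 1.3167%
Mean R_m = (2.5 − 7.3 + 0.0 + 4.7 − 5.2 + 4.9) / 6 = -0.0667%
Σ(R_i − R̄_i)(R_m − R̄_m) = 97.0667  ⇒  Cov = 97.0667 / 5 = 19.4133
Σ(R_m − R̄_m)² = 132.6533  ⇒  Var(R_m) = 132.6533 / 5 = 26.5307
β = Cov / Var(R_m) = 19.4133 / 26.5307 = 0.7317
MRP = 12.14% − 5.51% = 6.63%
E(R) = R_f + β × MRP = 5.51% + 0.7317 × 6.63% = 10.36%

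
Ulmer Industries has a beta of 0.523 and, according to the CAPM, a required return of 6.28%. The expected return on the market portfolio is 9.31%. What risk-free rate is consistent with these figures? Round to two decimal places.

2.96%

E(R) = R_f + β(E(R_m) − R_f) = R_f(1 − β) + β·E(R_m)
6.28% = R_f × (1 − 0.523) + 0.523 × 9.31%
6.28% = R_f × 0.477 + 4.86913%
R_f = (6.28% − 4.86913%) / 0.477 = 2.96%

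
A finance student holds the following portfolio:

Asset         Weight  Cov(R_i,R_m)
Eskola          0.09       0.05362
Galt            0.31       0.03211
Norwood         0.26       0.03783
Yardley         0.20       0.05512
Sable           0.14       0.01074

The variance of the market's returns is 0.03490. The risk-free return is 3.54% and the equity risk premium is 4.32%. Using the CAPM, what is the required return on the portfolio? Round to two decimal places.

β_Eskola = 0.05362 / 0.03490 = 1.5364
β_Galt = 0.03211 / 0.03490 = 0.9201
β_Norwood = 0.03783 / 0.03490 = 1.0840
β_Yardley = 0.05512 / 0.03490 = 1.5794
β_Sable = 0.01074 / 0.03490 = 0.3077
β_P = Σ w_i β_i = 0.09×1.5364 + 0.31×0.9201 + 0.26×1.0840 + 0.20×1.5794 + 0.14×0.3077 = 1.0643
E(R_P) = R_f + β_P × MRP = 3.54% + 1.0643 × 4.32% = 8.14%

8.14%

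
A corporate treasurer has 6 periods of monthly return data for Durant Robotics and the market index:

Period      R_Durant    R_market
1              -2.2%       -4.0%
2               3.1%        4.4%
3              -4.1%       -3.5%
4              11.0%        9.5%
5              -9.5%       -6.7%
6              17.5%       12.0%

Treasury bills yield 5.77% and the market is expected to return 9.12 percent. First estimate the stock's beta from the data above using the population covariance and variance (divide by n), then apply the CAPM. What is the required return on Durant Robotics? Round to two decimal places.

10.00%

Mean R_i = (-2.2 + 3.1 − 4.1 + 11.0 − 9.5 + 17.5) / 6 = 2.6333%
Mean R_m = (-4.0 + 4.4 − 3.5 + 9.5 − 6.7 + 12.0) / 6 = 1.9500%
Σ(R_i − R̄_i)(R_m − R̄_m) = 384.1300  ⇒  Cov = 384.1300 / 6 = 64.0217
Σ(R_m − R̄_m)² = 303.9350  ⇒  Var(R_m) = 303.9350 / 6 = 50.6558
β = Cov / Var(R_m) = 64.0217 / 50.6558 = 1.2639
MRP = 9.12% − 5.77% = 3.35%
E(R) = R_f + β × MRP = 5.77% + 1.2639 × 3.35% = 10.00%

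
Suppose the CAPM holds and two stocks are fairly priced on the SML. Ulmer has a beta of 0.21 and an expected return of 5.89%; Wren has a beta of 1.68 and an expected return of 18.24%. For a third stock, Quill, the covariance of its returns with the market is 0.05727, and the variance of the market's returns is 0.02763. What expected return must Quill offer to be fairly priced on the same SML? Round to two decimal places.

21.54%

MRP = (18.24% − 5.89%) / (1.68 − 0.21) = 8.4014%
R_f = 5.89% − 0.21 × 8.4014% = 4.1257%
β_Quill = Cov / Var(R_m) = 0.05727 / 0.02763 = 2.0727
E(R_Quill) = R_f + β × MRP = 4.1257% + 2.0727 × 8.4014% = 21.54%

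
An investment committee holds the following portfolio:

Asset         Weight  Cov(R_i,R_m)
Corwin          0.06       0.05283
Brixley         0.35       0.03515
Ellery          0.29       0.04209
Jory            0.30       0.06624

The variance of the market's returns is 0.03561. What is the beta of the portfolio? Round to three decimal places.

1.335

β_Corwin = 0.05283 / 0.03561 = 1.4836
β_Brixley = 0.03515 / 0.03561 = 0.9871
β_Ellery = 0.04209 / 0.03561 = 1.1820
β_Jory = 0.06624 / 0.03561 = 1.8602
β_P = Σ w_i β_i = 0.06×1.4836 + 0.35×0.9871 + 0.29×1.1820 + 0.30×1.8602 = 1.3353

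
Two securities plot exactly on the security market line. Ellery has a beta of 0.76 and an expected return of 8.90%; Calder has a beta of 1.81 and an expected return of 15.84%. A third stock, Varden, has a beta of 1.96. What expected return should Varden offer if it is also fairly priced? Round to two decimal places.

16.83%

MRP (SML slope) = (15.84% − 8.90%) / (1.81 − 0.76) = 6.94% / 1.05 = 6.6095%
R_f (intercept) = 8.90% − 0.76 × 6.6095% = 3.8768%
E(R_Varden) = R_f + β × MRP = 3.8768% + 1.96 × 6.6095% = 16.83%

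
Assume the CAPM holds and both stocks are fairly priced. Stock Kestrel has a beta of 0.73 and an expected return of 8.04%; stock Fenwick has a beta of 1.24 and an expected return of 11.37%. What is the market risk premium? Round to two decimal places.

6.53%

Both satisfy E(R) = R_f + β·MRP, so the slope of the SML is
MRP = (11.37% − 8.04%) / (1.24 − 0.73) = 3.33% / 0.51 = 6.5294%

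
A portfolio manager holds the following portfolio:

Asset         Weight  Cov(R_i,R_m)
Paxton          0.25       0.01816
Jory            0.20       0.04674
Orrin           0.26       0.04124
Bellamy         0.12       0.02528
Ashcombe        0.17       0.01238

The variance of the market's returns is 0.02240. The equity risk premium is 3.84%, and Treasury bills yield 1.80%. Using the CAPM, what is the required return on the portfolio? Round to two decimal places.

β_Paxton = 0.01816 / 0.02240 = 0.8107
β_Jory = 0.04674 / 0.02240 = 2.0866
β_Orrin = 0.04124 / 0.02240 = 1.8411
β_Bellamy = 0.02528 / 0.02240 = 1.1286
β_Ashcombe = 0.01238 / 0.02240 = 0.5527
β_P = Σ w_i β_i = 0.25×0.8107 + 0.20×2.0866 + 0.26×1.8411 + 0.12×1.1286 + 0.17×0.5527 = 1.3281
E(R_P) = R_f + β_P × MRP = 1.80% + 1.3281 × 3.84% = 6.90%

6.90%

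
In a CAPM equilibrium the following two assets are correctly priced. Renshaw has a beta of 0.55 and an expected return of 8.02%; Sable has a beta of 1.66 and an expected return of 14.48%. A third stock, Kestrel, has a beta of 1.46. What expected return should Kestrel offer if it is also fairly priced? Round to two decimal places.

MRP (SML slope) = (14.48% − 8.02%) / (1.66 − 0.55) = 6.46% / 1.11 = 5.8198%
R_f (intercept) = 8.02% − 0.55 × 5.8198% = 4.8191%
E(R_Kestrel) = R_f + β × MRP = 4.8191% + 1.46 × 5.8198% = 13.32%

13.32%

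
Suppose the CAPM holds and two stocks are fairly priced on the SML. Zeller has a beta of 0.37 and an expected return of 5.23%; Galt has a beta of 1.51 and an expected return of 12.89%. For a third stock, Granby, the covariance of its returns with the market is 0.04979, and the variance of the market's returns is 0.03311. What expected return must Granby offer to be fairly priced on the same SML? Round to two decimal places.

12.85%

MRP = (12.89% − 5.23%) / (1.51 − 0.37) = 6.7193%
R_f = 5.23% − 0.37 × 6.7193% = 2.7439%
β_Granby = Cov / Var(R_m) = 0.04979 / 0.03311 = 1.5038
E(R_Granby) = R_f + β × MRP = 2.7439% + 1.5038 × 6.7193% = 12.85%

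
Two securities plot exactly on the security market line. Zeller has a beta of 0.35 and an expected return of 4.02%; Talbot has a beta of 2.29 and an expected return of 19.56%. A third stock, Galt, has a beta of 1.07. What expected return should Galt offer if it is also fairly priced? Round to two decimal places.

MRP (SML slope) = (19.56% − 4.02%) / (2.29 − 0.35) = 15.54% / 1.94 = 8.0103%
R_f (intercept) = 4.02% − 0.35 × 8.0103% = 1.2164%
E(R_Galt) = R_f + β × MRP = 1.2164% + 1.07 × 8.0103% = 9.79%

9.79%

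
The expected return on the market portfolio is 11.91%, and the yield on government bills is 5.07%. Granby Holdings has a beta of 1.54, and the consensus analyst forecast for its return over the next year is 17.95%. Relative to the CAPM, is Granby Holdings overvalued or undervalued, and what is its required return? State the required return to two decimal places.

MRP = 11.91% − 5.07% = 6.84%
Required return = R_f + β·MRP = 5.07% + 1.54 × 6.84% = 15.60%
Forecast 17.95% > required 15.60% → the stock plots above the SML → undervalued.

Undervalued; required return 15.60%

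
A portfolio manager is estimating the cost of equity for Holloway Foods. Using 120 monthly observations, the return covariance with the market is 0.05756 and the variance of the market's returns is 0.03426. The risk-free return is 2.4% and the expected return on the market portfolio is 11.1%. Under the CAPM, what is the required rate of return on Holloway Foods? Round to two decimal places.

β = Cov(R_i, R_m) / Var(R_m) = 0.05756 / 0.03426 = 1.6801
MRP = 11.1% − 2.4% = 8.70%
E(R) = R_f + β × MRP = 2.4% + 1.6801 × 8.7% = 17.02%

17.02%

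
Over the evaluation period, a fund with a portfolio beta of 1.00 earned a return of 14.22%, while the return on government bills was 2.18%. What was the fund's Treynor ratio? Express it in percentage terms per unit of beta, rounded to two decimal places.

12.04%

Treynor = (R_P − R_f) / β_P = (14.22% − 2.18%) / 1.0000 = 12.04% / 1.0000 = 12.04%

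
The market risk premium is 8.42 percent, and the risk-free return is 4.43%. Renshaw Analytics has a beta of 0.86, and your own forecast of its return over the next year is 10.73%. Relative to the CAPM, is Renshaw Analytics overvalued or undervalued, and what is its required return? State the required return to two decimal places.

Overvalued; required return 11.67%

Required return = R_f + β·MRP = 4.43% + 0.86 × 8.42% = 11.67%
Forecast 10.73% < required 11.67% → the stock plots below the SML → overvalued.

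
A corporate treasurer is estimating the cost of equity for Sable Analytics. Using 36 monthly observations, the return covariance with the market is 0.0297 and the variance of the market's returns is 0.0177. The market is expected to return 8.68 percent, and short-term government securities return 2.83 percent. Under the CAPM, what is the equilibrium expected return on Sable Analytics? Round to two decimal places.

12.65%

β = Cov(R_i, R_m) / Var(R_m) = 0.0297 / 0.0177 = 1.6780
MRP = 8.68% − 2.83% = 5.85%
E(R) = R_f + β × MRP = 2.83% + 1.6780 × 5.85% = 12.65%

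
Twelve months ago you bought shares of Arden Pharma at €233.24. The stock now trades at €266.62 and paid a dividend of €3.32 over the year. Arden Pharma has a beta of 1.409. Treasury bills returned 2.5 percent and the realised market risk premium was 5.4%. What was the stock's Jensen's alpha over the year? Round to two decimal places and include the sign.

Realised HPR = (P1 + D1 − P0) / P0 = (266.62 + 3.32 − 233.24) / 233.24 = 36.70 / 233.24 = 15.7349%
CAPM required = R_f + β·MRP = 2.5% + 1.409 × 5.4% = 10.1086%
α = realised − required = 15.7349% − 10.1086% = +5.63%

+5.63%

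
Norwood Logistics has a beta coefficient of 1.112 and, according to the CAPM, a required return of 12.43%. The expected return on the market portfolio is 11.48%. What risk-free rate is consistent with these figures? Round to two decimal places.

3.00%

E(R) = R_f + β(E(R_m) − R_f) = R_f(1 − β) + β·E(R_m)
12.43% = R_f × (1 − 1.112) + 1.112 × 11.48%
12.43% = R_f × -0.112 + 12.76576%
R_f = (12.43% − 12.76576%) / -0.112 = 3.00%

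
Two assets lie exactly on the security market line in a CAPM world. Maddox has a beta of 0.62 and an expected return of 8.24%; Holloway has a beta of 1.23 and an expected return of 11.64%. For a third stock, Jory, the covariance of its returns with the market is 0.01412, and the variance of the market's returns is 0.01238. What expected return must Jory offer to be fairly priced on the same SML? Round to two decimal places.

11.14%

MRP = (11.64% − 8.24%) / (1.23 − 0.62) = 5.5738%
R_f = 8.24% − 0.62 × 5.5738% = 4.7842%
β_Jory = Cov / Var(R_m) = 0.01412 / 0.01238 = 1.1405
E(R_Jory) = R_f + β × MRP = 4.7842% + 1.1405 × 5.5738% = 11.14%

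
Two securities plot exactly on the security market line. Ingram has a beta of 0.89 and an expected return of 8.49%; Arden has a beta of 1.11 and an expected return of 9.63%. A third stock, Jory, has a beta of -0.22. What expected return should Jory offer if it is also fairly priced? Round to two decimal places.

MRP (SML slope) = (9.63% − 8.49%) / (1.11 − 0.89) = 1.14% / 0.22 = 5.1818%
R_f (intercept) = 8.49% − 0.89 × 5.1818% = 3.8782%
E(R_Jory) = R_f + β × MRP = 3.8782% + -0.22 × 5.1818% = 2.74%

2.74%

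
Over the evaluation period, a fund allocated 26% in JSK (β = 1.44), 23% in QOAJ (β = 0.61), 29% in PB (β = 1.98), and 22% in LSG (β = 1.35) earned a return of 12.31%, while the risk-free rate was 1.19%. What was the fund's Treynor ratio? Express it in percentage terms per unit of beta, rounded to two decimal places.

β_P = 0.26×1.44 + 0.23×0.61 + 0.29×1.98 + 0.22×1.35 = 1.3859
Treynor = (R_P − R_f) / β_P = (12.31% − 1.19%) / 1.3859 = 11.12% / 1.3859 = 8.02%

8.02%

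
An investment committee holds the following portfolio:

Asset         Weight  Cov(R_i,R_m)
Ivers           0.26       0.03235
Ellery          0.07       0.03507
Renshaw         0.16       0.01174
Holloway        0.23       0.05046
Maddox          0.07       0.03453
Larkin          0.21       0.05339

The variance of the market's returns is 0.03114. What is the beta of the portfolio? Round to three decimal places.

1.220

β_Ivers = 0.03235 / 0.03114 = 1.0389
β_Ellery = 0.03507 / 0.03114 = 1.1262
β_Renshaw = 0.01174 / 0.03114 = 0.3770
β_Holloway = 0.05046 / 0.03114 = 1.6204
β_Maddox = 0.03453 / 0.03114 = 1.1089
β_Larkin = 0.05339 / 0.03114 = 1.7145
β_P = Σ w_i β_i = 0.26×1.0389 + 0.07×1.1262 + 0.16×0.3770 + 0.23×1.6204 + 0.07×1.1089 + 0.21×1.7145 = 1.2196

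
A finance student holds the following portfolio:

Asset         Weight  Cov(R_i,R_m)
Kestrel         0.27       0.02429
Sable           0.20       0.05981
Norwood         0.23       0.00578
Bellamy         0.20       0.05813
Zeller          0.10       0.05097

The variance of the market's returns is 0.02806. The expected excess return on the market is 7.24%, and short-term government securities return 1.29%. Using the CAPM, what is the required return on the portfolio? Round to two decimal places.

10.73%

β_Kestrel = 0.02429 / 0.02806 = 0.8656
β_Sable = 0.05981 / 0.02806 = 2.1315
β_Norwood = 0.00578 / 0.02806 = 0.2060
β_Bellamy = 0.05813 / 0.02806 = 2.0716
β_Zeller = 0.05097 / 0.02806 = 1.8165
β_P = Σ w_i β_i = 0.27×0.8656 + 0.20×2.1315 + 0.23×0.2060 + 0.20×2.0716 + 0.10×1.8165 = 1.3034
E(R_P) = R_f + β_P × MRP = 1.29% + 1.3034 × 7.24% = 10.73%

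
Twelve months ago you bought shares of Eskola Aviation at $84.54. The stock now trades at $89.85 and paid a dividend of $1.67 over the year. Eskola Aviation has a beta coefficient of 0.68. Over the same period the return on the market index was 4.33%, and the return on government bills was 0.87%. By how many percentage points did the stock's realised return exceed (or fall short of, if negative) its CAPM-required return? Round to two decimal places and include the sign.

Realised HPR = (P1 + D1 − P0) / P0 = (89.85 + 1.67 − 84.54) / 84.54 = 6.98 / 84.54 = 8.2564%
MRP = 4.33% − 0.87% = 3.46%
CAPM required = R_f + β·MRP = 0.87% + 0.68 × 3.46% = 3.2228%
α = realised − required = 8.2564% − 3.2228% = +5.03%

+5.03%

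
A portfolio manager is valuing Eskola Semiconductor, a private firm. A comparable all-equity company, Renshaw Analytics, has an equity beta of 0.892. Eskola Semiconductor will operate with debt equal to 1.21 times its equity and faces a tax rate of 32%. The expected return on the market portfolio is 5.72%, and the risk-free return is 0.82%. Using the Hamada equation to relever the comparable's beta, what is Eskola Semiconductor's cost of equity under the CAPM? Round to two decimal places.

β_L = β_U × [1 + (1 − t)(D/E)] = 0.892 × [1 + (1 − 0.32) × 1.21]
    = 0.892 × [1 + 0.68 × 1.21] = 0.892 × 1.8228 = 1.6259
MRP = 5.72% − 0.82% = 4.90%
E(R) = R_f + β_L × MRP = 0.82% + 1.6259 × 4.90% = 8.79%

8.79%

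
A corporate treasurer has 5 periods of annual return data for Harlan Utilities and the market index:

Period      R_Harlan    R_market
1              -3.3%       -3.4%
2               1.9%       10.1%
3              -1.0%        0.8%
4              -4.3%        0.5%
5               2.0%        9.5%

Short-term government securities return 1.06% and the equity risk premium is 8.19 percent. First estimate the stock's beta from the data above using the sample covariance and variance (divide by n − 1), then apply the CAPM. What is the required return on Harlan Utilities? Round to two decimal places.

Mean R_i = (-3.3 + 1.9 − 1.0 − 4.3 + 2.0) / 5 = -0.9400%
Mean R_m = (-3.4 + 10.1 + 0.8 + 0.5 + 9.5) / 5 = 3.5000%
Σ(R_i − R̄_i)(R_m − R̄_m) = 62.9100  ⇒  Cov = 62.9100 / 4 = 15.7275
Σ(R_m − R̄_m)² = 143.4600  ⇒  Var(R_m) = 143.4600 / 4 = 35.8650
β = Cov / Var(R_m) = 15.7275 / 35.8650 = 0.4385
E(R) = R_f + β × MRP = 1.06% + 0.4385 × 8.19% = 4.65%

4.65%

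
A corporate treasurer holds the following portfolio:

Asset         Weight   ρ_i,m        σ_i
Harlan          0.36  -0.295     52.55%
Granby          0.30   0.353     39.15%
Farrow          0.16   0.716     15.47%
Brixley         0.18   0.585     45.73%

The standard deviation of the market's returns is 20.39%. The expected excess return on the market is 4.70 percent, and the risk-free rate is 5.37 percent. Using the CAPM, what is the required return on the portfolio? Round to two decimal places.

β_Harlan = -0.295 × 52.55% / 20.39% = -0.7603
β_Granby = 0.353 × 39.15% / 20.39% = 0.6778
β_Farrow = 0.716 × 15.47% / 20.39% = 0.5432
β_Brixley = 0.585 × 45.73% / 20.39% = 1.3120
β_P = Σ w_i β_i = 0.36×-0.7603 + 0.30×0.6778 + 0.16×0.5432 + 0.18×1.3120 = 0.2527
E(R_P) = R_f + β_P × MRP = 5.37% + 0.2527 × 4.70% = 6.56%

6.56%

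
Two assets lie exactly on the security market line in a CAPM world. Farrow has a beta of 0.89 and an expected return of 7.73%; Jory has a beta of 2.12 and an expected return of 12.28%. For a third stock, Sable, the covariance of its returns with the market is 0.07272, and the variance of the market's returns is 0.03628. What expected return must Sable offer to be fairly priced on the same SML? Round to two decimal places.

MRP = (12.28% − 7.73%) / (2.12 − 0.89) = 3.6992%
R_f = 7.73% − 0.89 × 3.6992% = 4.4377%
β_Sable = Cov / Var(R_m) = 0.07272 / 0.03628 = 2.0044
E(R_Sable) = R_f + β × MRP = 4.4377% + 2.0044 × 3.6992% = 11.85%

11.85%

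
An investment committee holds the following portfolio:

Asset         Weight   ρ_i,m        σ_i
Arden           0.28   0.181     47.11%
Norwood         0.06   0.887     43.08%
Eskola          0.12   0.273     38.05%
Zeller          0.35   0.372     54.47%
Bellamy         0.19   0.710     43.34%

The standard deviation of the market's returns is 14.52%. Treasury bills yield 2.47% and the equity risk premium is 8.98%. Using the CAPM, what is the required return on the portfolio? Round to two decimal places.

14.14%

β_Arden = 0.181 × 47.11% / 14.52% = 0.5873
β_Norwood = 0.887 × 43.08% / 14.52% = 2.6317
β_Eskola = 0.273 × 38.05% / 14.52% = 0.7154
β_Zeller = 0.372 × 54.47% / 14.52% = 1.3955
β_Bellamy = 0.710 × 43.34% / 14.52% = 2.1192
β_P = Σ w_i β_i = 0.28×0.5873 + 0.06×2.6317 + 0.12×0.7154 + 0.35×1.3955 + 0.19×2.1192 = 1.2993
E(R_P) = R_f + β_P × MRP = 2.47% + 1.2993 × 8.98% = 14.14%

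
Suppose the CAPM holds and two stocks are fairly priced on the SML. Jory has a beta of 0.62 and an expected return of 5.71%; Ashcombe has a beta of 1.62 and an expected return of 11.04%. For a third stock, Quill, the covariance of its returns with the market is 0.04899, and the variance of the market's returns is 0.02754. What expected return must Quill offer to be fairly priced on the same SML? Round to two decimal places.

11.89%

MRP = (11.04% − 5.71%) / (1.62 − 0.62) = 5.3300%
R_f = 5.71% − 0.62 × 5.3300% = 2.4054%
β_Quill = Cov / Var(R_m) = 0.04899 / 0.02754 = 1.7789
E(R_Quill) = R_f + β × MRP = 2.4054% + 1.7789 × 5.3300% = 11.89%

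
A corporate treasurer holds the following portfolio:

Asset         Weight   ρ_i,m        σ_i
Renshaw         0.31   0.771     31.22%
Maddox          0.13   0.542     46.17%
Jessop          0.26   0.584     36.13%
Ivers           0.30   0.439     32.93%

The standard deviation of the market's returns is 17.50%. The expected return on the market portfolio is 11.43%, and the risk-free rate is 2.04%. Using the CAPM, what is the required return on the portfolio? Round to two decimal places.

β_Renshaw = 0.771 × 31.22% / 17.50% = 1.3755
β_Maddox = 0.542 × 46.17% / 17.50% = 1.4300
β_Jessop = 0.584 × 36.13% / 17.50% = 1.2057
β_Ivers = 0.439 × 32.93% / 17.50% = 0.8261
β_P = Σ w_i β_i = 0.31×1.3755 + 0.13×1.4300 + 0.26×1.2057 + 0.30×0.8261 = 1.1736
MRP = 11.43% − 2.04% = 9.39%
E(R_P) = R_f + β_P × MRP = 2.04% + 1.1736 × 9.39% = 13.06%

13.06%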